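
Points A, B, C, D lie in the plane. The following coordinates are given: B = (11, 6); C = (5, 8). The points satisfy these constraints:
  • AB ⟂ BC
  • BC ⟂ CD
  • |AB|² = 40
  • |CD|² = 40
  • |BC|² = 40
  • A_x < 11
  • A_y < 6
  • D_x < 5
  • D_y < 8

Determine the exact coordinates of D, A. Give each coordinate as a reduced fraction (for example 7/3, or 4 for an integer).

1. D_x = 3  [[BC ⟂ CD ⇒ -6x+2y+14=0] ∩ [|D−(5, 8)|²=40]]
2. D_y = 2  [[BC ⟂ CD ⇒ -6x+2y+14=0] ∩ [|D−(5, 8)|²=40]]
   so D = (3, 2)
3. A_x = 9  [[AB ⟂ BC ⇒ 6x-2y-54=0] ∩ [|A−(11, 6)|²=40]]
4. A_y = 0  [[AB ⟂ BC ⇒ 6x-2y-54=0] ∩ [|A−(11, 6)|²=40]]
   so A = (9, 0)

D = (3, 2)
A = (9, 0)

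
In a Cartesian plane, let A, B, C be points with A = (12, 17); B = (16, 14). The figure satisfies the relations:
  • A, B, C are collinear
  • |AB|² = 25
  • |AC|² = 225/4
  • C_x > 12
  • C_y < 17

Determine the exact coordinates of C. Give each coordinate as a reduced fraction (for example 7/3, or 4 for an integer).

C = (18, 25/2)

1. C_x = 18  [[A, B, C are collinear ⇒ 3x+4y-104=0] ∩ [|C−(12, 17)|²=225/4]]
2. C_y = 25/2  [[A, B, C are collinear ⇒ 3x+4y-104=0] ∩ [|C−(12, 17)|²=225/4]]
   so C = (18, 25/2)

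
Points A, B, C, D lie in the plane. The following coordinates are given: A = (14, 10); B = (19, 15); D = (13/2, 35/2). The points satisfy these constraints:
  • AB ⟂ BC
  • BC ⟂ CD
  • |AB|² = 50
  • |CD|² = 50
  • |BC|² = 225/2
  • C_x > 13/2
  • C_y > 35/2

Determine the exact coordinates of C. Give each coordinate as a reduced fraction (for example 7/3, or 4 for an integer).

C = (23/2, 45/2)

1. C_x = 23/2  [[AB ⟂ BC ⇒ 5x+5y-170=0] ∩ [|C−(13/2, 35/2)|²=50]]
2. C_y = 45/2  [[AB ⟂ BC ⇒ 5x+5y-170=0] ∩ [|C−(13/2, 35/2)|²=50]]
   so C = (23/2, 45/2)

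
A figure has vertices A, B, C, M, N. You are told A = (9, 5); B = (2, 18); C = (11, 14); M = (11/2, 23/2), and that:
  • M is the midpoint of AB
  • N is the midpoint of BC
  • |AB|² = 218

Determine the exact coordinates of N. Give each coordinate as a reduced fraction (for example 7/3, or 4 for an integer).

N = (13/2, 16)

1. N_x = 13/2  [2·N = B+C = (2, 18)+(11, 14)]
2. N_y = 16  [2·N = B+C = (2, 18)+(11, 14)]
   so N = (13/2, 16)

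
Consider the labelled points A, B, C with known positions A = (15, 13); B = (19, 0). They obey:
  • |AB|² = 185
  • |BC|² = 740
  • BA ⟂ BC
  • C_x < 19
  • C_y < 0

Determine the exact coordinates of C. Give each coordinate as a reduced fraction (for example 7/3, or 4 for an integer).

1. C_x = -7  [[BA ⟂ BC ⇒ -4x+13y+76=0] ∩ [|C−(19, 0)|²=740]]
2. C_y = -8  [[BA ⟂ BC ⇒ -4x+13y+76=0] ∩ [|C−(19, 0)|²=740]]
   so C = (-7, -8)

C = (-7, -8)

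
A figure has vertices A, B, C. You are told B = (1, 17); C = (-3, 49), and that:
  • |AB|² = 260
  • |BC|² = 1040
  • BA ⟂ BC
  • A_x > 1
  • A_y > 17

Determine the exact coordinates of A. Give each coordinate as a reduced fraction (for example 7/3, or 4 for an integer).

1. A_x = 17  [[BA ⟂ BC ⇒ -4x+32y-540=0] ∩ [|A−(1, 17)|²=260]]
2. A_y = 19  [[BA ⟂ BC ⇒ -4x+32y-540=0] ∩ [|A−(1, 17)|²=260]]
   so A = (17, 19)

A = (17, 19)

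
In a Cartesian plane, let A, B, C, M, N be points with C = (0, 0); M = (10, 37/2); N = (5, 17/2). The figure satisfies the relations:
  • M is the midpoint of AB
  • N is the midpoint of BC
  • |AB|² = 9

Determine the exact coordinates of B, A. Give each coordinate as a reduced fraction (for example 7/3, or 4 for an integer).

B = (10, 17)
A = (10, 20)

1. B_x = 10  [B = 2·N−C = 2·(5, 17/2)−(0, 0)]
2. B_y = 17  [B = 2·N−C = 2·(5, 17/2)−(0, 0)]
   so B = (10, 17)
3. A_x = 10  [A = 2·M−B = 2·(10, 37/2)−(10, 17)]
4. A_y = 20  [A = 2·M−B = 2·(10, 37/2)−(10, 17)]
   so A = (10, 20)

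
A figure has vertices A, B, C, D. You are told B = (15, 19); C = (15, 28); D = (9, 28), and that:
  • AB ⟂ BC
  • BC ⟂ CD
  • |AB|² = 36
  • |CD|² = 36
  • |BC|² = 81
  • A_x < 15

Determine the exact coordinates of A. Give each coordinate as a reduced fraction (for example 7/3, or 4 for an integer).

A = (9, 19)

1. A_x = 9  [[AB ⟂ BC ⇒ -9y+171=0] ∩ [|A−(15, 19)|²=36]]
2. A_y = 19  [[AB ⟂ BC ⇒ -9y+171=0] ∩ [|A−(15, 19)|²=36]]
   so A = (9, 19)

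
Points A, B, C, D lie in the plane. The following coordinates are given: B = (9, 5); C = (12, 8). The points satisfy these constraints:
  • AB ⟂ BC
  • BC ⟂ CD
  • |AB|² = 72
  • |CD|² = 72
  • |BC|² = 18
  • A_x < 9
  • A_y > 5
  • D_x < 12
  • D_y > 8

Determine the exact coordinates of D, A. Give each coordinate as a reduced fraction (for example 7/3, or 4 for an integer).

D = (6, 14)
A = (3, 11)

1. D_x = 6  [[BC ⟂ CD ⇒ 3x+3y-60=0] ∩ [|D−(12, 8)|²=72]]
2. D_y = 14  [[BC ⟂ CD ⇒ 3x+3y-60=0] ∩ [|D−(12, 8)|²=72]]
   so D = (6, 14)
3. A_x = 3  [[AB ⟂ BC ⇒ -3x-3y+42=0] ∩ [|A−(9, 5)|²=72]]
4. A_y = 11  [[AB ⟂ BC ⇒ -3x-3y+42=0] ∩ [|A−(9, 5)|²=72]]
   so A = (3, 11)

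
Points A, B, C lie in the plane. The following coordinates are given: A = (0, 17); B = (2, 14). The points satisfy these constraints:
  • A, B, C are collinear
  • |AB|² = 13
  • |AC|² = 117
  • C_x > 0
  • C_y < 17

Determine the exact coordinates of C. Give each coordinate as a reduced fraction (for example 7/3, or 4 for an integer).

1. C_x = 6  [[A, B, C are collinear ⇒ 3x+2y-34=0] ∩ [|C−(0, 17)|²=117]]
2. C_y = 8  [[A, B, C are collinear ⇒ 3x+2y-34=0] ∩ [|C−(0, 17)|²=117]]
   so C = (6, 8)

C = (6, 8)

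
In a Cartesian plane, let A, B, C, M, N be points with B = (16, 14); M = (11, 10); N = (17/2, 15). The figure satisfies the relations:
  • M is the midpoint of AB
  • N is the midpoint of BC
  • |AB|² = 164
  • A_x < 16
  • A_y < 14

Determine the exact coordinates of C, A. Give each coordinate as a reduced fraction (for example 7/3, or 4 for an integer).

C = (1, 16)
A = (6, 6)

1. A_x = 6  [A = 2·M−B = 2·(11, 10)−(16, 14)]
2. A_y = 6  [A = 2·M−B = 2·(11, 10)−(16, 14)]
   so A = (6, 6)
3. C_x = 1  [C = 2·N−B = 2·(17/2, 15)−(16, 14)]
4. C_y = 16  [C = 2·N−B = 2·(17/2, 15)−(16, 14)]
   so C = (1, 16)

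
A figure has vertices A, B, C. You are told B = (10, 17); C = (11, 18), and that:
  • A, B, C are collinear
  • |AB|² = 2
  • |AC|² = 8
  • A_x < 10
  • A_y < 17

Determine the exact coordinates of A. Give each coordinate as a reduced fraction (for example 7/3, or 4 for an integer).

1. A_x = 9  [[A, B, C are collinear ⇒ -1x+1y-7=0] ∩ [|A−(10, 17)|²=2]]
2. A_y = 16  [[A, B, C are collinear ⇒ -1x+1y-7=0] ∩ [|A−(10, 17)|²=2]]
   so A = (9, 16)

A = (9, 16)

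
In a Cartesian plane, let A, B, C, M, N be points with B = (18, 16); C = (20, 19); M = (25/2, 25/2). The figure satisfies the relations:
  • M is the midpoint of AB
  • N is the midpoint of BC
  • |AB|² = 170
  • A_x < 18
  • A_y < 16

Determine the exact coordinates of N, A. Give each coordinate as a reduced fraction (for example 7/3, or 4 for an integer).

N = (19, 35/2)
A = (7, 9)

1. A_x = 7  [A = 2·M−B = 2·(25/2, 25/2)−(18, 16)]
2. A_y = 9  [A = 2·M−B = 2·(25/2, 25/2)−(18, 16)]
   so A = (7, 9)
3. N_x = 19  [2·N = B+C = (18, 16)+(20, 19)]
4. N_y = 35/2  [2·N = B+C = (18, 16)+(20, 19)]
   so N = (19, 35/2)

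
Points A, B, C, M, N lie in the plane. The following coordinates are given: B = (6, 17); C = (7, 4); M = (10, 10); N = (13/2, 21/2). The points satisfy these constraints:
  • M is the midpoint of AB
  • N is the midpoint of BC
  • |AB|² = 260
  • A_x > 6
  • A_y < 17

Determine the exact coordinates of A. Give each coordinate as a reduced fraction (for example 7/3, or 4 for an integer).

1. A_x = 14  [A = 2·M−B = 2·(10, 10)−(6, 17)]
2. A_y = 3  [A = 2·M−B = 2·(10, 10)−(6, 17)]
   so A = (14, 3)

A = (14, 3)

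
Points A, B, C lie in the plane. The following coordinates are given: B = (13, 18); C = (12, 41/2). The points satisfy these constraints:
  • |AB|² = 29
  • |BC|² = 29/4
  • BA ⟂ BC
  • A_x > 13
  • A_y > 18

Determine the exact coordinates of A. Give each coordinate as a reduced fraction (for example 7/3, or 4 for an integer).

1. A_x = 18  [[BA ⟂ BC ⇒ -1x+5/2y-32=0] ∩ [|A−(13, 18)|²=29]]
2. A_y = 20  [[BA ⟂ BC ⇒ -1x+5/2y-32=0] ∩ [|A−(13, 18)|²=29]]
   so A = (18, 20)

A = (18, 20)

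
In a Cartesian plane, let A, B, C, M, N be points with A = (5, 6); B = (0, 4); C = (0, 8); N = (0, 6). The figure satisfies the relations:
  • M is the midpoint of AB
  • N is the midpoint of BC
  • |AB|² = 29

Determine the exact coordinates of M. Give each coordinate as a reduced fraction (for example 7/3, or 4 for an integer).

1. M_x = 5/2  [2·M = A+B = (5, 6)+(0, 4)]
2. M_y = 5  [2·M = A+B = (5, 6)+(0, 4)]
   so M = (5/2, 5)

M = (5/2, 5)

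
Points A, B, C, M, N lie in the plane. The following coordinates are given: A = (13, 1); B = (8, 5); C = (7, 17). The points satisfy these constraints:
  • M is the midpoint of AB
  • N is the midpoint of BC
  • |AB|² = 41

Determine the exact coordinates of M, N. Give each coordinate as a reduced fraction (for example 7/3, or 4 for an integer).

M = (21/2, 3)
N = (15/2, 11)

1. M_x = 21/2  [2·M = A+B = (13, 1)+(8, 5)]
2. M_y = 3  [2·M = A+B = (13, 1)+(8, 5)]
   so M = (21/2, 3)
3. N_x = 15/2  [2·N = B+C = (8, 5)+(7, 17)]
4. N_y = 11  [2·N = B+C = (8, 5)+(7, 17)]
   so N = (15/2, 11)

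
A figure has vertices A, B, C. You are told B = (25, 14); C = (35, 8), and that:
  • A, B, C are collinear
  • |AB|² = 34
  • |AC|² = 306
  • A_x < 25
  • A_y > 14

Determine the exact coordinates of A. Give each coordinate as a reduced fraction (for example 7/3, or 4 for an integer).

1. A_x = 20  [[A, B, C are collinear ⇒ 6x+10y-290=0] ∩ [|A−(25, 14)|²=34]]
2. A_y = 17  [[A, B, C are collinear ⇒ 6x+10y-290=0] ∩ [|A−(25, 14)|²=34]]
   so A = (20, 17)

A = (20, 17)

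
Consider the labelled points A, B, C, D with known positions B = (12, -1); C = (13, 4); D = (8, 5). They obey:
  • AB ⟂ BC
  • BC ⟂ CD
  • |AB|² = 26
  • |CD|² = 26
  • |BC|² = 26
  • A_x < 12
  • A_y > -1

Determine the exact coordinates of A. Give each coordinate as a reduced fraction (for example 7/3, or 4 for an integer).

1. A_x = 7  [[AB ⟂ BC ⇒ -1x-5y+7=0] ∩ [|A−(12, -1)|²=26]]
2. A_y = 0  [[AB ⟂ BC ⇒ -1x-5y+7=0] ∩ [|A−(12, -1)|²=26]]
   so A = (7, 0)

A = (7, 0)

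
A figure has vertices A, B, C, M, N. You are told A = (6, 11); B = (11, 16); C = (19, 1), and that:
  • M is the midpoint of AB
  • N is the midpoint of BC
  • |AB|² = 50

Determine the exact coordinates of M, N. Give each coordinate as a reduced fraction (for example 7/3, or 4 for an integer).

1. M_x = 17/2  [2·M = A+B = (6, 11)+(11, 16)]
2. M_y = 27/2  [2·M = A+B = (6, 11)+(11, 16)]
   so M = (17/2, 27/2)
3. N_x = 15  [2·N = B+C = (11, 16)+(19, 1)]
4. N_y = 17/2  [2·N = B+C = (11, 16)+(19, 1)]
   so N = (15, 17/2)

M = (17/2, 27/2)
N = (15, 17/2)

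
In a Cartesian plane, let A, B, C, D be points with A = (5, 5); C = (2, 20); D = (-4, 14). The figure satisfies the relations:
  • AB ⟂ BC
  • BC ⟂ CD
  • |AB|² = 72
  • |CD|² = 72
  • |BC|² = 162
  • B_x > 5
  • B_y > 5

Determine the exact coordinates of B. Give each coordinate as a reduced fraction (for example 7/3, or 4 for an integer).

1. B_x = 11  [[BC ⟂ CD ⇒ 6x+6y-132=0] ∩ [|B−(5, 5)|²=72]]
2. B_y = 11  [[BC ⟂ CD ⇒ 6x+6y-132=0] ∩ [|B−(5, 5)|²=72]]
   so B = (11, 11)

B = (11, 11)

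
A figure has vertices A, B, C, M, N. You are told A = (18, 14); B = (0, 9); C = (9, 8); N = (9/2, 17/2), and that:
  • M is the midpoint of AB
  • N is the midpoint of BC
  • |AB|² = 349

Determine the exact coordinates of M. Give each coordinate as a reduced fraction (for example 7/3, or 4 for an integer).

M = (9, 23/2)

1. M_x = 9  [2·M = A+B = (18, 14)+(0, 9)]
2. M_y = 23/2  [2·M = A+B = (18, 14)+(0, 9)]
   so M = (9, 23/2)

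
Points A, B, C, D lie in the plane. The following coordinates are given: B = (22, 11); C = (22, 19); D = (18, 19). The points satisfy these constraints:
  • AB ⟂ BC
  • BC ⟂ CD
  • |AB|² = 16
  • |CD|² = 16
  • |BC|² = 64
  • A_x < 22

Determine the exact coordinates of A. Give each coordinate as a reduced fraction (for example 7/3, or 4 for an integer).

1. A_x = 18  [[AB ⟂ BC ⇒ -8y+88=0] ∩ [|A−(22, 11)|²=16]]
2. A_y = 11  [[AB ⟂ BC ⇒ -8y+88=0] ∩ [|A−(22, 11)|²=16]]
   so A = (18, 11)

A = (18, 11)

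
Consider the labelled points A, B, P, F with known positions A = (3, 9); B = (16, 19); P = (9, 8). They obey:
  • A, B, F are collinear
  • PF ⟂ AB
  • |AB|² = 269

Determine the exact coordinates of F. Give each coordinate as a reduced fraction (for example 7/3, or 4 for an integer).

1. F_x = 1691/269  [[A, B, F are collinear ⇒ -10x+13y-87=0] ∩ [PF ⟂ AB ⇒ 13x+10y-197=0]]
2. F_y = 3101/269  [[A, B, F are collinear ⇒ -10x+13y-87=0] ∩ [PF ⟂ AB ⇒ 13x+10y-197=0]]
   so F = (1691/269, 3101/269)

F = (1691/269, 3101/269)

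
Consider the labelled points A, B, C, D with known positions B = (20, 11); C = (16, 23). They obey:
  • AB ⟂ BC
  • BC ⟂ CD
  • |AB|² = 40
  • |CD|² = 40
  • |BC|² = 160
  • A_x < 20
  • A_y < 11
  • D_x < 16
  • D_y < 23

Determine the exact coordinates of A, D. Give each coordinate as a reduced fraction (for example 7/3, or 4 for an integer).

A = (14, 9)
D = (10, 21)

1. A_x = 14  [[AB ⟂ BC ⇒ 4x-12y+52=0] ∩ [|A−(20, 11)|²=40]]
2. A_y = 9  [[AB ⟂ BC ⇒ 4x-12y+52=0] ∩ [|A−(20, 11)|²=40]]
   so A = (14, 9)
3. D_x = 10  [[BC ⟂ CD ⇒ -4x+12y-212=0] ∩ [|D−(16, 23)|²=40]]
4. D_y = 21  [[BC ⟂ CD ⇒ -4x+12y-212=0] ∩ [|D−(16, 23)|²=40]]
   so D = (10, 21)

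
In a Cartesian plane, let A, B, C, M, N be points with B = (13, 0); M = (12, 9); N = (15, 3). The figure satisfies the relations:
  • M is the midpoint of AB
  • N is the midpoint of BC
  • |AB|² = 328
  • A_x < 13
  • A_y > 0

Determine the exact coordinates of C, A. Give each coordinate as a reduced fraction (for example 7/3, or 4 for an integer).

1. A_x = 11  [A = 2·M−B = 2·(12, 9)−(13, 0)]
2. A_y = 18  [A = 2·M−B = 2·(12, 9)−(13, 0)]
   so A = (11, 18)
3. C_x = 17  [C = 2·N−B = 2·(15, 3)−(13, 0)]
4. C_y = 6  [C = 2·N−B = 2·(15, 3)−(13, 0)]
   so C = (17, 6)

C = (17, 6)
A = (11, 18)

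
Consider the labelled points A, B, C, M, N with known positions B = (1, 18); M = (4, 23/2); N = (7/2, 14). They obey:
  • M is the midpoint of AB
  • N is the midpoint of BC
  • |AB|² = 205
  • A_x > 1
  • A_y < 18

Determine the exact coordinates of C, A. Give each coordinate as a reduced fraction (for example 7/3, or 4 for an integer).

1. A_x = 7  [A = 2·M−B = 2·(4, 23/2)−(1, 18)]
2. A_y = 5  [A = 2·M−B = 2·(4, 23/2)−(1, 18)]
   so A = (7, 5)
3. C_x = 6  [C = 2·N−B = 2·(7/2, 14)−(1, 18)]
4. C_y = 10  [C = 2·N−B = 2·(7/2, 14)−(1, 18)]
   so C = (6, 10)

C = (6, 10)
A = (7, 5)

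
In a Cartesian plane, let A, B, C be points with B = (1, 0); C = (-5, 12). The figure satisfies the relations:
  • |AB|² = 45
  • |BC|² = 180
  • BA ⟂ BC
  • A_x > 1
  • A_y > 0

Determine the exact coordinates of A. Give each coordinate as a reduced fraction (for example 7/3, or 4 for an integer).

A = (7, 3)

1. A_x = 7  [[BA ⟂ BC ⇒ -6x+12y+6=0] ∩ [|A−(1, 0)|²=45]]
2. A_y = 3  [[BA ⟂ BC ⇒ -6x+12y+6=0] ∩ [|A−(1, 0)|²=45]]
   so A = (7, 3)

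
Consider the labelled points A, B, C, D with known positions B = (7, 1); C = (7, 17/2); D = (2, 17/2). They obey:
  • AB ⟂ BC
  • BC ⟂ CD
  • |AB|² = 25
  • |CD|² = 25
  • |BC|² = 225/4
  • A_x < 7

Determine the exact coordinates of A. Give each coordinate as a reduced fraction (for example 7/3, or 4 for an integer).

A = (2, 1)

1. A_x = 2  [[AB ⟂ BC ⇒ -15/2y+15/2=0] ∩ [|A−(7, 1)|²=25]]
2. A_y = 1  [[AB ⟂ BC ⇒ -15/2y+15/2=0] ∩ [|A−(7, 1)|²=25]]
   so A = (2, 1)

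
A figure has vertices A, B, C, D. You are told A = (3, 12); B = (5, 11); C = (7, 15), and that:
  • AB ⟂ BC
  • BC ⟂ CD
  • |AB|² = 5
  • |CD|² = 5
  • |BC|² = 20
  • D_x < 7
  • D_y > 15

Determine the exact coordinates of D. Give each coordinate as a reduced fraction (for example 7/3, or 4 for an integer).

D = (5, 16)

1. D_x = 5  [[BC ⟂ CD ⇒ 2x+4y-74=0] ∩ [|D−(7, 15)|²=5]]
2. D_y = 16  [[BC ⟂ CD ⇒ 2x+4y-74=0] ∩ [|D−(7, 15)|²=5]]
   so D = (5, 16)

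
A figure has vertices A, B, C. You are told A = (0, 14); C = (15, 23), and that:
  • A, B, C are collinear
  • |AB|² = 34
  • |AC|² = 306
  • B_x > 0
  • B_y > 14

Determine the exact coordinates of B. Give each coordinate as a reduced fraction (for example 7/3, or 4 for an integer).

B = (5, 17)

1. B_x = 5  [[A, B, C are collinear ⇒ 9x-15y+210=0] ∩ [|B−(0, 14)|²=34]]
2. B_y = 17  [[A, B, C are collinear ⇒ 9x-15y+210=0] ∩ [|B−(0, 14)|²=34]]
   so B = (5, 17)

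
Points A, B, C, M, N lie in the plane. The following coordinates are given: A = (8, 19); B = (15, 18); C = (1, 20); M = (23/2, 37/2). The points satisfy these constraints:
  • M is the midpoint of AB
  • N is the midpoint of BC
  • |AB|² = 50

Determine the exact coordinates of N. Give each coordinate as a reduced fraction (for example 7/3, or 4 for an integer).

1. N_x = 8  [2·N = B+C = (15, 18)+(1, 20)]
2. N_y = 19  [2·N = B+C = (15, 18)+(1, 20)]
   so N = (8, 19)

N = (8, 19)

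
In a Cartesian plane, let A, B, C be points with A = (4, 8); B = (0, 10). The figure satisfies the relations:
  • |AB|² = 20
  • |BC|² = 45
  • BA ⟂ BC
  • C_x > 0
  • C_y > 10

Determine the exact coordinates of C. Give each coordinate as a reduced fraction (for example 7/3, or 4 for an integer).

1. C_x = 3  [[BA ⟂ BC ⇒ 4x-2y+20=0] ∩ [|C−(0, 10)|²=45]]
2. C_y = 16  [[BA ⟂ BC ⇒ 4x-2y+20=0] ∩ [|C−(0, 10)|²=45]]
   so C = (3, 16)

C = (3, 16)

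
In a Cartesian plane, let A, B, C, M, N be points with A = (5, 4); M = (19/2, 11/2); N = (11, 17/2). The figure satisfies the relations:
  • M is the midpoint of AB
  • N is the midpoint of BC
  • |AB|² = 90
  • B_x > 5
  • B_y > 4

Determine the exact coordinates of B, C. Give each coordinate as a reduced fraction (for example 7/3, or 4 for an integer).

1. B_x = 14  [B = 2·M−A = 2·(19/2, 11/2)−(5, 4)]
2. B_y = 7  [B = 2·M−A = 2·(19/2, 11/2)−(5, 4)]
   so B = (14, 7)
3. C_x = 8  [C = 2·N−B = 2·(11, 17/2)−(14, 7)]
4. C_y = 10  [C = 2·N−B = 2·(11, 17/2)−(14, 7)]
   so C = (8, 10)

B = (14, 7)
C = (8, 10)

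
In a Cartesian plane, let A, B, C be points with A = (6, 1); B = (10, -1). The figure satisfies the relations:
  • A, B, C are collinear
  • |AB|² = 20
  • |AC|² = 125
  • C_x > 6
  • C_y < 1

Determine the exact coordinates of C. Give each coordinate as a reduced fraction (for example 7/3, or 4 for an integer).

C = (16, -4)

1. C_x = 16  [[A, B, C are collinear ⇒ 2x+4y-16=0] ∩ [|C−(6, 1)|²=125]]
2. C_y = -4  [[A, B, C are collinear ⇒ 2x+4y-16=0] ∩ [|C−(6, 1)|²=125]]
   so C = (16, -4)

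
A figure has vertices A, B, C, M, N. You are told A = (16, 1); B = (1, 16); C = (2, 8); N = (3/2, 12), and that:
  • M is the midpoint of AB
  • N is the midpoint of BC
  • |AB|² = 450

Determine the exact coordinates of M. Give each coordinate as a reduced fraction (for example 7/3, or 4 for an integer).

M = (17/2, 17/2)

1. M_x = 17/2  [2·M = A+B = (16, 1)+(1, 16)]
2. M_y = 17/2  [2·M = A+B = (16, 1)+(1, 16)]
   so M = (17/2, 17/2)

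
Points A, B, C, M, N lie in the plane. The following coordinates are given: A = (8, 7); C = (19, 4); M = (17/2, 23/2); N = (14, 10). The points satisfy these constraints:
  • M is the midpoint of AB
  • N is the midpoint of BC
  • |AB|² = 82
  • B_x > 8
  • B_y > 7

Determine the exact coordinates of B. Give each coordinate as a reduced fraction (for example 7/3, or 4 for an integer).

B = (9, 16)

1. B_x = 9  [B = 2·M−A = 2·(17/2, 23/2)−(8, 7)]
2. B_y = 16  [B = 2·M−A = 2·(17/2, 23/2)−(8, 7)]
   so B = (9, 16)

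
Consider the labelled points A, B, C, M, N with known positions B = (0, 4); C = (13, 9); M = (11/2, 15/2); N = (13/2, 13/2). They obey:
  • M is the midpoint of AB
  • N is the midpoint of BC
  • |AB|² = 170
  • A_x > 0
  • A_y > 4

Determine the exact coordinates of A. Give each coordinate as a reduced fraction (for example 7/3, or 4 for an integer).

1. A_x = 11  [A = 2·M−B = 2·(11/2, 15/2)−(0, 4)]
2. A_y = 11  [A = 2·M−B = 2·(11/2, 15/2)−(0, 4)]
   so A = (11, 11)

A = (11, 11)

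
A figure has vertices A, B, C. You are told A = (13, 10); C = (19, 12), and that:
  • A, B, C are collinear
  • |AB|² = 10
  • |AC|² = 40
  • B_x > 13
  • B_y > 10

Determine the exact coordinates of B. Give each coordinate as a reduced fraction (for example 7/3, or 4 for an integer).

1. B_x = 16  [[A, B, C are collinear ⇒ 2x-6y+34=0] ∩ [|B−(13, 10)|²=10]]
2. B_y = 11  [[A, B, C are collinear ⇒ 2x-6y+34=0] ∩ [|B−(13, 10)|²=10]]
   so B = (16, 11)

B = (16, 11)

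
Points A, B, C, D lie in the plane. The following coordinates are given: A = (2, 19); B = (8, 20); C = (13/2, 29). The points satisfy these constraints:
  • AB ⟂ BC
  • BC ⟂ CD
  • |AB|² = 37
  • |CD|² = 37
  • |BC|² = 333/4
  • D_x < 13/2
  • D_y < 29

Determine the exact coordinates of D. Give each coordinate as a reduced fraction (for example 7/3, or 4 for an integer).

1. D_x = 1/2  [[BC ⟂ CD ⇒ -3/2x+9y-1005/4=0] ∩ [|D−(13/2, 29)|²=37]]
2. D_y = 28  [[BC ⟂ CD ⇒ -3/2x+9y-1005/4=0] ∩ [|D−(13/2, 29)|²=37]]
   so D = (1/2, 28)

D = (1/2, 28)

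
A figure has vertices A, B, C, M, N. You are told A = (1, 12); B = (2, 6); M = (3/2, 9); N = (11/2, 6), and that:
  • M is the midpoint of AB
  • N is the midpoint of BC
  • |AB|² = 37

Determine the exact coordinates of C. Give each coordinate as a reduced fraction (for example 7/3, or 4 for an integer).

1. C_x = 9  [C = 2·N−B = 2·(11/2, 6)−(2, 6)]
2. C_y = 6  [C = 2·N−B = 2·(11/2, 6)−(2, 6)]
   so C = (9, 6)

C = (9, 6)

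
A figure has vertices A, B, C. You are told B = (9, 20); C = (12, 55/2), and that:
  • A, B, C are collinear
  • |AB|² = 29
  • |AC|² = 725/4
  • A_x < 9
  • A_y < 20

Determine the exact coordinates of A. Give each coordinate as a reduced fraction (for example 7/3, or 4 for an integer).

1. A_x = 7  [[A, B, C are collinear ⇒ -15/2x+3y+15/2=0] ∩ [|A−(9, 20)|²=29]]
2. A_y = 15  [[A, B, C are collinear ⇒ -15/2x+3y+15/2=0] ∩ [|A−(9, 20)|²=29]]
   so A = (7, 15)

A = (7, 15)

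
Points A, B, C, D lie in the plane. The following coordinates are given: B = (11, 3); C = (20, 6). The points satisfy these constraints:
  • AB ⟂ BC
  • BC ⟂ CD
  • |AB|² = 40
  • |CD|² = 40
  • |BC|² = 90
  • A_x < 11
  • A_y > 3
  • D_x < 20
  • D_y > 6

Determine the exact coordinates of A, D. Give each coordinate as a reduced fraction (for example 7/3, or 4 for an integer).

1. A_x = 9  [[AB ⟂ BC ⇒ -9x-3y+108=0] ∩ [|A−(11, 3)|²=40]]
2. A_y = 9  [[AB ⟂ BC ⇒ -9x-3y+108=0] ∩ [|A−(11, 3)|²=40]]
   so A = (9, 9)
3. D_x = 18  [[BC ⟂ CD ⇒ 9x+3y-198=0] ∩ [|D−(20, 6)|²=40]]
4. D_y = 12  [[BC ⟂ CD ⇒ 9x+3y-198=0] ∩ [|D−(20, 6)|²=40]]
   so D = (18, 12)

A = (9, 9)
D = (18, 12)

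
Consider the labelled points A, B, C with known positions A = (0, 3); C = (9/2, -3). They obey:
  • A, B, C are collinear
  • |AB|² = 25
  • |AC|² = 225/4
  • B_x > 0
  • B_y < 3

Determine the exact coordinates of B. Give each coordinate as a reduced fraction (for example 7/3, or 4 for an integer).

B = (3, -1)

1. B_x = 3  [[A, B, C are collinear ⇒ -6x-9/2y+27/2=0] ∩ [|B−(0, 3)|²=25]]
2. B_y = -1  [[A, B, C are collinear ⇒ -6x-9/2y+27/2=0] ∩ [|B−(0, 3)|²=25]]
   so B = (3, -1)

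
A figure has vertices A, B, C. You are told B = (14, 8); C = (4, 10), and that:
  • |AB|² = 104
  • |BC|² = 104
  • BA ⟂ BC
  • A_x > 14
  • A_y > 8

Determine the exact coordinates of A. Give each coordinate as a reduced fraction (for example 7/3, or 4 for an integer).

1. A_x = 16  [[BA ⟂ BC ⇒ -10x+2y+124=0] ∩ [|A−(14, 8)|²=104]]
2. A_y = 18  [[BA ⟂ BC ⇒ -10x+2y+124=0] ∩ [|A−(14, 8)|²=104]]
   so A = (16, 18)

A = (16, 18)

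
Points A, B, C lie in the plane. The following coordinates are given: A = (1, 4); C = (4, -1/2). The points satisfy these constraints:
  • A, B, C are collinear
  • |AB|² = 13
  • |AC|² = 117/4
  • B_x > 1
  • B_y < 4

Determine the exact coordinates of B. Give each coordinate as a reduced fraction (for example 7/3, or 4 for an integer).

B = (3, 1)

1. B_x = 3  [[A, B, C are collinear ⇒ -9/2x-3y+33/2=0] ∩ [|B−(1, 4)|²=13]]
2. B_y = 1  [[A, B, C are collinear ⇒ -9/2x-3y+33/2=0] ∩ [|B−(1, 4)|²=13]]
   so B = (3, 1)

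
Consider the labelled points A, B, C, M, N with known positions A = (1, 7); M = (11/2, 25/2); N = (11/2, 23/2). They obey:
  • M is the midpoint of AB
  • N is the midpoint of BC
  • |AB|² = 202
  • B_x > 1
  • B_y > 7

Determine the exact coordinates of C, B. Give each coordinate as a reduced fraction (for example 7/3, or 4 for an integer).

1. B_x = 10  [B = 2·M−A = 2·(11/2, 25/2)−(1, 7)]
2. B_y = 18  [B = 2·M−A = 2·(11/2, 25/2)−(1, 7)]
   so B = (10, 18)
3. C_x = 1  [C = 2·N−B = 2·(11/2, 23/2)−(10, 18)]
4. C_y = 5  [C = 2·N−B = 2·(11/2, 23/2)−(10, 18)]
   so C = (1, 5)

C = (1, 5)
B = (10, 18)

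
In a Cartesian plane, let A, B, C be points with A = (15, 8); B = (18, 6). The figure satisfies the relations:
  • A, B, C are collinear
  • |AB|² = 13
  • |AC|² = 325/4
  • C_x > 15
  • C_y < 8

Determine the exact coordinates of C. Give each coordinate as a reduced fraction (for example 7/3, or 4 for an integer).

C = (45/2, 3)

1. C_x = 45/2  [[A, B, C are collinear ⇒ 2x+3y-54=0] ∩ [|C−(15, 8)|²=325/4]]
2. C_y = 3  [[A, B, C are collinear ⇒ 2x+3y-54=0] ∩ [|C−(15, 8)|²=325/4]]
   so C = (45/2, 3)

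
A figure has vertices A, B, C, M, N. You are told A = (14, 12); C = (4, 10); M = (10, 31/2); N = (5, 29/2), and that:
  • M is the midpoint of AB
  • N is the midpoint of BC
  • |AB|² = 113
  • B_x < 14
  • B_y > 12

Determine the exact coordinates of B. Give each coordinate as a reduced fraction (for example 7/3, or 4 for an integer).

1. B_x = 6  [B = 2·M−A = 2·(10, 31/2)−(14, 12)]
2. B_y = 19  [B = 2·M−A = 2·(10, 31/2)−(14, 12)]
   so B = (6, 19)

B = (6, 19)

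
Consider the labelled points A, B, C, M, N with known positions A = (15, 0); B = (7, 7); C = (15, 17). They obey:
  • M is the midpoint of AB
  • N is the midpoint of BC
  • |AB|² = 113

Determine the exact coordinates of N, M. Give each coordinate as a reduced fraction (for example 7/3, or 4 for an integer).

1. M_x = 11  [2·M = A+B = (15, 0)+(7, 7)]
2. M_y = 7/2  [2·M = A+B = (15, 0)+(7, 7)]
   so M = (11, 7/2)
3. N_x = 11  [2·N = B+C = (7, 7)+(15, 17)]
4. N_y = 12  [2·N = B+C = (7, 7)+(15, 17)]
   so N = (11, 12)

N = (11, 12)
M = (11, 7/2)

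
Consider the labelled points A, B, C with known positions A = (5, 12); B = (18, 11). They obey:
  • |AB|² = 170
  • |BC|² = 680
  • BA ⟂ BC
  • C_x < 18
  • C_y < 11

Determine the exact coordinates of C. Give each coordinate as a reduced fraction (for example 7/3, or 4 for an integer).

1. C_x = 16  [[BA ⟂ BC ⇒ -13x+1y+223=0] ∩ [|C−(18, 11)|²=680]]
2. C_y = -15  [[BA ⟂ BC ⇒ -13x+1y+223=0] ∩ [|C−(18, 11)|²=680]]
   so C = (16, -15)

C = (16, -15)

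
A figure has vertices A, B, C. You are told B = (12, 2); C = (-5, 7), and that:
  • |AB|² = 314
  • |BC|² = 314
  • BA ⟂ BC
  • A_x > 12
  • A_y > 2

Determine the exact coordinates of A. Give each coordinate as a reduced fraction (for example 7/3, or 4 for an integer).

1. A_x = 17  [[BA ⟂ BC ⇒ -17x+5y+194=0] ∩ [|A−(12, 2)|²=314]]
2. A_y = 19  [[BA ⟂ BC ⇒ -17x+5y+194=0] ∩ [|A−(12, 2)|²=314]]
   so A = (17, 19)

A = (17, 19)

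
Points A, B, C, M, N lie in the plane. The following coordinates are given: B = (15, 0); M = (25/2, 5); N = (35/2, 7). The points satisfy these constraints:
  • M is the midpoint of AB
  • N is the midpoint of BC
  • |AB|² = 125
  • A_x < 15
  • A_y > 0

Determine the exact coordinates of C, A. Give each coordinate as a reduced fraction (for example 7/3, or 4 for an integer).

1. A_x = 10  [A = 2·M−B = 2·(25/2, 5)−(15, 0)]
2. A_y = 10  [A = 2·M−B = 2·(25/2, 5)−(15, 0)]
   so A = (10, 10)
3. C_x = 20  [C = 2·N−B = 2·(35/2, 7)−(15, 0)]
4. C_y = 14  [C = 2·N−B = 2·(35/2, 7)−(15, 0)]
   so C = (20, 14)

C = (20, 14)
A = (10, 10)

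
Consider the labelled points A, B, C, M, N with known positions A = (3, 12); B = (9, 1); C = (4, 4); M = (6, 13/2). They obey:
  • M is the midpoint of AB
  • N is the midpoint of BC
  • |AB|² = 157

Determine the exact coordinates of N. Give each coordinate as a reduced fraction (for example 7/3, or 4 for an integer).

N = (13/2, 5/2)

1. N_x = 13/2  [2·N = B+C = (9, 1)+(4, 4)]
2. N_y = 5/2  [2·N = B+C = (9, 1)+(4, 4)]
   so N = (13/2, 5/2)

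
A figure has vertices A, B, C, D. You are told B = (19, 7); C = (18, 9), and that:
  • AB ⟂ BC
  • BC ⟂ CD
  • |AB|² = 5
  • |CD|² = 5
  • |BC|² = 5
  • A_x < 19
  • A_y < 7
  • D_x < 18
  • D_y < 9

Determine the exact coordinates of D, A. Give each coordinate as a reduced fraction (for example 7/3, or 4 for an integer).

1. D_x = 16  [[BC ⟂ CD ⇒ -1x+2y=0] ∩ [|D−(18, 9)|²=5]]
2. D_y = 8  [[BC ⟂ CD ⇒ -1x+2y=0] ∩ [|D−(18, 9)|²=5]]
   so D = (16, 8)
3. A_x = 17  [[AB ⟂ BC ⇒ 1x-2y-5=0] ∩ [|A−(19, 7)|²=5]]
4. A_y = 6  [[AB ⟂ BC ⇒ 1x-2y-5=0] ∩ [|A−(19, 7)|²=5]]
   so A = (17, 6)

D = (16, 8)
A = (17, 6)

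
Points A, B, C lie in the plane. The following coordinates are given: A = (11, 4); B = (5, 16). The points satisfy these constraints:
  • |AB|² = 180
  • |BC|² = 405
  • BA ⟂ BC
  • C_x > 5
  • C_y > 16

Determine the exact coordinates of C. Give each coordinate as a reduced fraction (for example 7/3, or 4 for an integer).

C = (23, 25)

1. C_x = 23  [[BA ⟂ BC ⇒ 6x-12y+162=0] ∩ [|C−(5, 16)|²=405]]
2. C_y = 25  [[BA ⟂ BC ⇒ 6x-12y+162=0] ∩ [|C−(5, 16)|²=405]]
   so C = (23, 25)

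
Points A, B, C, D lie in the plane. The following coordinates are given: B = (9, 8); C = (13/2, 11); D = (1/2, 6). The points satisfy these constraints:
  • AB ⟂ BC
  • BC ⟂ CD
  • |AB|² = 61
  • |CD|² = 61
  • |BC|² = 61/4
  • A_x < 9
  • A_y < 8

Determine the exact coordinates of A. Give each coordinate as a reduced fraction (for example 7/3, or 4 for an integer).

1. A_x = 3  [[AB ⟂ BC ⇒ 5/2x-3y+3/2=0] ∩ [|A−(9, 8)|²=61]]
2. A_y = 3  [[AB ⟂ BC ⇒ 5/2x-3y+3/2=0] ∩ [|A−(9, 8)|²=61]]
   so A = (3, 3)

A = (3, 3)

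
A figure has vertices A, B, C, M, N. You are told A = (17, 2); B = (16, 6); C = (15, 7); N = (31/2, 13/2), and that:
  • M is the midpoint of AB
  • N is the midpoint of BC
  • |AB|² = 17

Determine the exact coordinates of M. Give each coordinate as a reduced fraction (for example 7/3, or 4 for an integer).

M = (33/2, 4)

1. M_x = 33/2  [2·M = A+B = (17, 2)+(16, 6)]
2. M_y = 4  [2·M = A+B = (17, 2)+(16, 6)]
   so M = (33/2, 4)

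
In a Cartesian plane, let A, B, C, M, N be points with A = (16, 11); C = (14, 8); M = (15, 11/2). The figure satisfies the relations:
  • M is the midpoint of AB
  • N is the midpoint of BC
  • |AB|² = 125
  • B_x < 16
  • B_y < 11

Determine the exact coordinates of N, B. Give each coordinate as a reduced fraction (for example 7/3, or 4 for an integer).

1. B_x = 14  [B = 2·M−A = 2·(15, 11/2)−(16, 11)]
2. B_y = 0  [B = 2·M−A = 2·(15, 11/2)−(16, 11)]
   so B = (14, 0)
3. N_x = 14  [2·N = B+C = (14, 0)+(14, 8)]
4. N_y = 4  [2·N = B+C = (14, 0)+(14, 8)]
   so N = (14, 4)

N = (14, 4)
B = (14, 0)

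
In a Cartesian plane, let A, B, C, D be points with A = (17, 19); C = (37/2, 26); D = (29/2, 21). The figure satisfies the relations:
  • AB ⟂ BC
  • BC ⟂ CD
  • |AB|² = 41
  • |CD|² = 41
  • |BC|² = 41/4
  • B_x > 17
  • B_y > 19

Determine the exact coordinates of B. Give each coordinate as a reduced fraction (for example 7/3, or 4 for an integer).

1. B_x = 21  [[BC ⟂ CD ⇒ 4x+5y-204=0] ∩ [|B−(17, 19)|²=41]]
2. B_y = 24  [[BC ⟂ CD ⇒ 4x+5y-204=0] ∩ [|B−(17, 19)|²=41]]
   so B = (21, 24)

B = (21, 24)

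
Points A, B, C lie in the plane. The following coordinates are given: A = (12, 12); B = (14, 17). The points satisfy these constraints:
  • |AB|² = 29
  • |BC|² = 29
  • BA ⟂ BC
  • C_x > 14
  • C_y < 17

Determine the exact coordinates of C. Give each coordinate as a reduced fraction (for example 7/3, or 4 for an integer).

C = (19, 15)

1. C_x = 19  [[BA ⟂ BC ⇒ -2x-5y+113=0] ∩ [|C−(14, 17)|²=29]]
2. C_y = 15  [[BA ⟂ BC ⇒ -2x-5y+113=0] ∩ [|C−(14, 17)|²=29]]
   so C = (19, 15)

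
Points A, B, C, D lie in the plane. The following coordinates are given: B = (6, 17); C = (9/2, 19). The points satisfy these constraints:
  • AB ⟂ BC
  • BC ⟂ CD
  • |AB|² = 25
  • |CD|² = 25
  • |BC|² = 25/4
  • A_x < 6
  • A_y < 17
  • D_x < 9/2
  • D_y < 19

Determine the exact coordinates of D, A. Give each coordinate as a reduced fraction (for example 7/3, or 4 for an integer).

1. D_x = 1/2  [[BC ⟂ CD ⇒ -3/2x+2y-125/4=0] ∩ [|D−(9/2, 19)|²=25]]
2. D_y = 16  [[BC ⟂ CD ⇒ -3/2x+2y-125/4=0] ∩ [|D−(9/2, 19)|²=25]]
   so D = (1/2, 16)
3. A_x = 2  [[AB ⟂ BC ⇒ 3/2x-2y+25=0] ∩ [|A−(6, 17)|²=25]]
4. A_y = 14  [[AB ⟂ BC ⇒ 3/2x-2y+25=0] ∩ [|A−(6, 17)|²=25]]
   so A = (2, 14)

D = (1/2, 16)
A = (2, 14)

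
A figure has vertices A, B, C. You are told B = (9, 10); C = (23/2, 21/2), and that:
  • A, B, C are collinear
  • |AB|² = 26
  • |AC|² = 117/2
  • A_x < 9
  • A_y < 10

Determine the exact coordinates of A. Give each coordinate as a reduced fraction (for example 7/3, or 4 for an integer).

1. A_x = 4  [[A, B, C are collinear ⇒ -1/2x+5/2y-41/2=0] ∩ [|A−(9, 10)|²=26]]
2. A_y = 9  [[A, B, C are collinear ⇒ -1/2x+5/2y-41/2=0] ∩ [|A−(9, 10)|²=26]]
   so A = (4, 9)

A = (4, 9)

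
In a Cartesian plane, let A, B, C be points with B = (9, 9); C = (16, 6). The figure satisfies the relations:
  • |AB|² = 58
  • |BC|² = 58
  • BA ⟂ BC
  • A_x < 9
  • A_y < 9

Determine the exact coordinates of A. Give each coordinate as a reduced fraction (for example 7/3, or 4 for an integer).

1. A_x = 6  [[BA ⟂ BC ⇒ 7x-3y-36=0] ∩ [|A−(9, 9)|²=58]]
2. A_y = 2  [[BA ⟂ BC ⇒ 7x-3y-36=0] ∩ [|A−(9, 9)|²=58]]
   so A = (6, 2)

A = (6, 2)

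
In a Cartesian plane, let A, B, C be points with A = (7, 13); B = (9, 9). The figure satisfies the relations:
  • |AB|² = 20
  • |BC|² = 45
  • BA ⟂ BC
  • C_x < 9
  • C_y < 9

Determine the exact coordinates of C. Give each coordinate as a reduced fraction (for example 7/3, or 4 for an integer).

C = (3, 6)

1. C_x = 3  [[BA ⟂ BC ⇒ -2x+4y-18=0] ∩ [|C−(9, 9)|²=45]]
2. C_y = 6  [[BA ⟂ BC ⇒ -2x+4y-18=0] ∩ [|C−(9, 9)|²=45]]
   so C = (3, 6)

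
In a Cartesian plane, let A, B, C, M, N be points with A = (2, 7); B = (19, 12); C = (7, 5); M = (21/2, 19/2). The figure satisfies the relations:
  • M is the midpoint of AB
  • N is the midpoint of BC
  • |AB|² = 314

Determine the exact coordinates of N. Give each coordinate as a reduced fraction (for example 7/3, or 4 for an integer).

N = (13, 17/2)

1. N_x = 13  [2·N = B+C = (19, 12)+(7, 5)]
2. N_y = 17/2  [2·N = B+C = (19, 12)+(7, 5)]
   so N = (13, 17/2)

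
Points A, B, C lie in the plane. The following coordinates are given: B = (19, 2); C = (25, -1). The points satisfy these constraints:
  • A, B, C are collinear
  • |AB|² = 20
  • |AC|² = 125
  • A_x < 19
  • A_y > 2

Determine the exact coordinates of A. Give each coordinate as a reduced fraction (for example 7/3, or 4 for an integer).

A = (15, 4)

1. A_x = 15  [[A, B, C are collinear ⇒ 3x+6y-69=0] ∩ [|A−(19, 2)|²=20]]
2. A_y = 4  [[A, B, C are collinear ⇒ 3x+6y-69=0] ∩ [|A−(19, 2)|²=20]]
   so A = (15, 4)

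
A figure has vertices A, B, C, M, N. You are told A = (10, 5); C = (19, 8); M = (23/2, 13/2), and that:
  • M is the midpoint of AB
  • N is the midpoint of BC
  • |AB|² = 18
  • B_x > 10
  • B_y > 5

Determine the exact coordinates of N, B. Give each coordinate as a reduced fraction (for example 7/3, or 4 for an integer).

1. B_x = 13  [B = 2·M−A = 2·(23/2, 13/2)−(10, 5)]
2. B_y = 8  [B = 2·M−A = 2·(23/2, 13/2)−(10, 5)]
   so B = (13, 8)
3. N_x = 16  [2·N = B+C = (13, 8)+(19, 8)]
4. N_y = 8  [2·N = B+C = (13, 8)+(19, 8)]
   so N = (16, 8)

N = (16, 8)
B = (13, 8)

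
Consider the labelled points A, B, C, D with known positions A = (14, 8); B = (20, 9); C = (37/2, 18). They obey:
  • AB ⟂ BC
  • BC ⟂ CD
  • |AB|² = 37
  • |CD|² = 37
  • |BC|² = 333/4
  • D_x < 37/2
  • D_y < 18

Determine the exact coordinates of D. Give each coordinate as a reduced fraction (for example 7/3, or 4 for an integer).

D = (25/2, 17)

1. D_x = 25/2  [[BC ⟂ CD ⇒ -3/2x+9y-537/4=0] ∩ [|D−(37/2, 18)|²=37]]
2. D_y = 17  [[BC ⟂ CD ⇒ -3/2x+9y-537/4=0] ∩ [|D−(37/2, 18)|²=37]]
   so D = (25/2, 17)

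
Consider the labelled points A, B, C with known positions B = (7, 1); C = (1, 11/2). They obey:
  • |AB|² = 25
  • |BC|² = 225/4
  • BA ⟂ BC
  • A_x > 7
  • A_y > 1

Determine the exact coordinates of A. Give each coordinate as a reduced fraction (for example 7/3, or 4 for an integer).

A = (10, 5)

1. A_x = 10  [[BA ⟂ BC ⇒ -6x+9/2y+75/2=0] ∩ [|A−(7, 1)|²=25]]
2. A_y = 5  [[BA ⟂ BC ⇒ -6x+9/2y+75/2=0] ∩ [|A−(7, 1)|²=25]]
   so A = (10, 5)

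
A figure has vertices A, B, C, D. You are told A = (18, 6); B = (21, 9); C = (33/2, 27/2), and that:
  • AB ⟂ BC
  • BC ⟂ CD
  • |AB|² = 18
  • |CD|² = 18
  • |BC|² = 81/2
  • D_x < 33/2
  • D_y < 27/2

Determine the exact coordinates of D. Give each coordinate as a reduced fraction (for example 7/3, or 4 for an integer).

1. D_x = 27/2  [[BC ⟂ CD ⇒ -9/2x+9/2y+27/2=0] ∩ [|D−(33/2, 27/2)|²=18]]
2. D_y = 21/2  [[BC ⟂ CD ⇒ -9/2x+9/2y+27/2=0] ∩ [|D−(33/2, 27/2)|²=18]]
   so D = (27/2, 21/2)

D = (27/2, 21/2)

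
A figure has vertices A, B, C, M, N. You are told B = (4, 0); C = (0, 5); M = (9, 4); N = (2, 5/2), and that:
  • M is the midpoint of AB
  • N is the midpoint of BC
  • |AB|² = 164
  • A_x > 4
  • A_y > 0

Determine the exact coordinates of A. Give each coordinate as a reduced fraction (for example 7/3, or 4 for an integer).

A = (14, 8)

1. A_x = 14  [A = 2·M−B = 2·(9, 4)−(4, 0)]
2. A_y = 8  [A = 2·M−B = 2·(9, 4)−(4, 0)]
   so A = (14, 8)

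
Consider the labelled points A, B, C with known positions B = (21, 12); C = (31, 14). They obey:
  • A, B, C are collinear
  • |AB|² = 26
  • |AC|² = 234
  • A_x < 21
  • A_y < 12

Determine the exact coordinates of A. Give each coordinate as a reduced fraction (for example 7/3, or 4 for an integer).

1. A_x = 16  [[A, B, C are collinear ⇒ -2x+10y-78=0] ∩ [|A−(21, 12)|²=26]]
2. A_y = 11  [[A, B, C are collinear ⇒ -2x+10y-78=0] ∩ [|A−(21, 12)|²=26]]
   so A = (16, 11)

A = (16, 11)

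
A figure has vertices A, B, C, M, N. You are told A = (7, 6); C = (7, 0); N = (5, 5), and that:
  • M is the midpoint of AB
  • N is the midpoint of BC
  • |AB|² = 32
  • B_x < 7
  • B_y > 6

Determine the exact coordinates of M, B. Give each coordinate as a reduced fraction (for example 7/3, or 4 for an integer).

1. B_x = 3  [B = 2·N−C = 2·(5, 5)−(7, 0)]
2. B_y = 10  [B = 2·N−C = 2·(5, 5)−(7, 0)]
   so B = (3, 10)
3. M_x = 5  [2·M = A+B = (7, 6)+(3, 10)]
4. M_y = 8  [2·M = A+B = (7, 6)+(3, 10)]
   so M = (5, 8)

M = (5, 8)
B = (3, 10)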